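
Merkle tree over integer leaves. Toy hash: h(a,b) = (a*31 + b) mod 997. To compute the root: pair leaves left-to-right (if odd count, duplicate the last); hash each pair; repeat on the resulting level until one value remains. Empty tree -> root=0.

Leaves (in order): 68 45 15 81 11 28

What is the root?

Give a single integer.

Answer: 79

Derivation:
L0: [68, 45, 15, 81, 11, 28]
L1: h(68,45)=(68*31+45)%997=159 h(15,81)=(15*31+81)%997=546 h(11,28)=(11*31+28)%997=369 -> [159, 546, 369]
L2: h(159,546)=(159*31+546)%997=490 h(369,369)=(369*31+369)%997=841 -> [490, 841]
L3: h(490,841)=(490*31+841)%997=79 -> [79]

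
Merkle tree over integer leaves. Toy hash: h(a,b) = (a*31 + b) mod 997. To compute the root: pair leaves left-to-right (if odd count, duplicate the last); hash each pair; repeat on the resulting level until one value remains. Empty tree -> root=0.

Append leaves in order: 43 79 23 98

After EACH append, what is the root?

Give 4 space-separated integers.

After append 43 (leaves=[43]):
  L0: [43]
  root=43
After append 79 (leaves=[43, 79]):
  L0: [43, 79]
  L1: h(43,79)=(43*31+79)%997=415 -> [415]
  root=415
After append 23 (leaves=[43, 79, 23]):
  L0: [43, 79, 23]
  L1: h(43,79)=(43*31+79)%997=415 h(23,23)=(23*31+23)%997=736 -> [415, 736]
  L2: h(415,736)=(415*31+736)%997=640 -> [640]
  root=640
After append 98 (leaves=[43, 79, 23, 98]):
  L0: [43, 79, 23, 98]
  L1: h(43,79)=(43*31+79)%997=415 h(23,98)=(23*31+98)%997=811 -> [415, 811]
  L2: h(415,811)=(415*31+811)%997=715 -> [715]
  root=715

Answer: 43 415 640 715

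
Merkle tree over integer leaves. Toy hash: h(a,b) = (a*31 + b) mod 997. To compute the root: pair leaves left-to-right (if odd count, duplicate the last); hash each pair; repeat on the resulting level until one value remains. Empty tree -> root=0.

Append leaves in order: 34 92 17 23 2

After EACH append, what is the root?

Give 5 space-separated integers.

After append 34 (leaves=[34]):
  L0: [34]
  root=34
After append 92 (leaves=[34, 92]):
  L0: [34, 92]
  L1: h(34,92)=(34*31+92)%997=149 -> [149]
  root=149
After append 17 (leaves=[34, 92, 17]):
  L0: [34, 92, 17]
  L1: h(34,92)=(34*31+92)%997=149 h(17,17)=(17*31+17)%997=544 -> [149, 544]
  L2: h(149,544)=(149*31+544)%997=178 -> [178]
  root=178
After append 23 (leaves=[34, 92, 17, 23]):
  L0: [34, 92, 17, 23]
  L1: h(34,92)=(34*31+92)%997=149 h(17,23)=(17*31+23)%997=550 -> [149, 550]
  L2: h(149,550)=(149*31+550)%997=184 -> [184]
  root=184
After append 2 (leaves=[34, 92, 17, 23, 2]):
  L0: [34, 92, 17, 23, 2]
  L1: h(34,92)=(34*31+92)%997=149 h(17,23)=(17*31+23)%997=550 h(2,2)=(2*31+2)%997=64 -> [149, 550, 64]
  L2: h(149,550)=(149*31+550)%997=184 h(64,64)=(64*31+64)%997=54 -> [184, 54]
  L3: h(184,54)=(184*31+54)%997=773 -> [773]
  root=773

Answer: 34 149 178 184 773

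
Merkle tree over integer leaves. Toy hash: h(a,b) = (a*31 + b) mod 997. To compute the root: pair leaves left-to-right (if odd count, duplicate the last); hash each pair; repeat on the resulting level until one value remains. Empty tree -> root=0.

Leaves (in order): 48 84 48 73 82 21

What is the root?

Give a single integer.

Answer: 37

Derivation:
L0: [48, 84, 48, 73, 82, 21]
L1: h(48,84)=(48*31+84)%997=575 h(48,73)=(48*31+73)%997=564 h(82,21)=(82*31+21)%997=569 -> [575, 564, 569]
L2: h(575,564)=(575*31+564)%997=443 h(569,569)=(569*31+569)%997=262 -> [443, 262]
L3: h(443,262)=(443*31+262)%997=37 -> [37]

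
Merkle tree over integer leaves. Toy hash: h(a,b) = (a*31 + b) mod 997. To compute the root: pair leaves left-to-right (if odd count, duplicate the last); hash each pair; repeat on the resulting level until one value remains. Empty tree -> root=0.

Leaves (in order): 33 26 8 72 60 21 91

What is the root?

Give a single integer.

Answer: 478

Derivation:
L0: [33, 26, 8, 72, 60, 21, 91]
L1: h(33,26)=(33*31+26)%997=52 h(8,72)=(8*31+72)%997=320 h(60,21)=(60*31+21)%997=884 h(91,91)=(91*31+91)%997=918 -> [52, 320, 884, 918]
L2: h(52,320)=(52*31+320)%997=935 h(884,918)=(884*31+918)%997=406 -> [935, 406]
L3: h(935,406)=(935*31+406)%997=478 -> [478]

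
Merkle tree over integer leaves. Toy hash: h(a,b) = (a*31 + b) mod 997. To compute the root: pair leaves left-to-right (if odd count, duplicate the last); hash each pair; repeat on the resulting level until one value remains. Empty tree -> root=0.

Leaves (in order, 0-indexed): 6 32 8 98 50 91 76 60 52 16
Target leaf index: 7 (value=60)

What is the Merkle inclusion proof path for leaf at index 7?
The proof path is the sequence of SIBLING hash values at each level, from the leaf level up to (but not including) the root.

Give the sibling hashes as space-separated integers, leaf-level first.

L0 (leaves): [6, 32, 8, 98, 50, 91, 76, 60, 52, 16], target index=7
L1: h(6,32)=(6*31+32)%997=218 [pair 0] h(8,98)=(8*31+98)%997=346 [pair 1] h(50,91)=(50*31+91)%997=644 [pair 2] h(76,60)=(76*31+60)%997=422 [pair 3] h(52,16)=(52*31+16)%997=631 [pair 4] -> [218, 346, 644, 422, 631]
  Sibling for proof at L0: 76
L2: h(218,346)=(218*31+346)%997=125 [pair 0] h(644,422)=(644*31+422)%997=446 [pair 1] h(631,631)=(631*31+631)%997=252 [pair 2] -> [125, 446, 252]
  Sibling for proof at L1: 644
L3: h(125,446)=(125*31+446)%997=333 [pair 0] h(252,252)=(252*31+252)%997=88 [pair 1] -> [333, 88]
  Sibling for proof at L2: 125
L4: h(333,88)=(333*31+88)%997=441 [pair 0] -> [441]
  Sibling for proof at L3: 88
Root: 441
Proof path (sibling hashes from leaf to root): [76, 644, 125, 88]

Answer: 76 644 125 88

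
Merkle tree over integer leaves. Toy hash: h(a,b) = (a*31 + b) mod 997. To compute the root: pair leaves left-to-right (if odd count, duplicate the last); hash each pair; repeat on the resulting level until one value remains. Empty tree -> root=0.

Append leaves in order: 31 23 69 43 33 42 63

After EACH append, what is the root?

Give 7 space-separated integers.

After append 31 (leaves=[31]):
  L0: [31]
  root=31
After append 23 (leaves=[31, 23]):
  L0: [31, 23]
  L1: h(31,23)=(31*31+23)%997=984 -> [984]
  root=984
After append 69 (leaves=[31, 23, 69]):
  L0: [31, 23, 69]
  L1: h(31,23)=(31*31+23)%997=984 h(69,69)=(69*31+69)%997=214 -> [984, 214]
  L2: h(984,214)=(984*31+214)%997=808 -> [808]
  root=808
After append 43 (leaves=[31, 23, 69, 43]):
  L0: [31, 23, 69, 43]
  L1: h(31,23)=(31*31+23)%997=984 h(69,43)=(69*31+43)%997=188 -> [984, 188]
  L2: h(984,188)=(984*31+188)%997=782 -> [782]
  root=782
After append 33 (leaves=[31, 23, 69, 43, 33]):
  L0: [31, 23, 69, 43, 33]
  L1: h(31,23)=(31*31+23)%997=984 h(69,43)=(69*31+43)%997=188 h(33,33)=(33*31+33)%997=59 -> [984, 188, 59]
  L2: h(984,188)=(984*31+188)%997=782 h(59,59)=(59*31+59)%997=891 -> [782, 891]
  L3: h(782,891)=(782*31+891)%997=208 -> [208]
  root=208
After append 42 (leaves=[31, 23, 69, 43, 33, 42]):
  L0: [31, 23, 69, 43, 33, 42]
  L1: h(31,23)=(31*31+23)%997=984 h(69,43)=(69*31+43)%997=188 h(33,42)=(33*31+42)%997=68 -> [984, 188, 68]
  L2: h(984,188)=(984*31+188)%997=782 h(68,68)=(68*31+68)%997=182 -> [782, 182]
  L3: h(782,182)=(782*31+182)%997=496 -> [496]
  root=496
After append 63 (leaves=[31, 23, 69, 43, 33, 42, 63]):
  L0: [31, 23, 69, 43, 33, 42, 63]
  L1: h(31,23)=(31*31+23)%997=984 h(69,43)=(69*31+43)%997=188 h(33,42)=(33*31+42)%997=68 h(63,63)=(63*31+63)%997=22 -> [984, 188, 68, 22]
  L2: h(984,188)=(984*31+188)%997=782 h(68,22)=(68*31+22)%997=136 -> [782, 136]
  L3: h(782,136)=(782*31+136)%997=450 -> [450]
  root=450

Answer: 31 984 808 782 208 496 450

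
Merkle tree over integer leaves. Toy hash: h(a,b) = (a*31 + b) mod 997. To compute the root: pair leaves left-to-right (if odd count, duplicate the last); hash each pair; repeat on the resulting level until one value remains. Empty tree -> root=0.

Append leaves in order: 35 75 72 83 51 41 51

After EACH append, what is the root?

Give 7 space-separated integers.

Answer: 35 163 378 389 475 155 165

Derivation:
After append 35 (leaves=[35]):
  L0: [35]
  root=35
After append 75 (leaves=[35, 75]):
  L0: [35, 75]
  L1: h(35,75)=(35*31+75)%997=163 -> [163]
  root=163
After append 72 (leaves=[35, 75, 72]):
  L0: [35, 75, 72]
  L1: h(35,75)=(35*31+75)%997=163 h(72,72)=(72*31+72)%997=310 -> [163, 310]
  L2: h(163,310)=(163*31+310)%997=378 -> [378]
  root=378
After append 83 (leaves=[35, 75, 72, 83]):
  L0: [35, 75, 72, 83]
  L1: h(35,75)=(35*31+75)%997=163 h(72,83)=(72*31+83)%997=321 -> [163, 321]
  L2: h(163,321)=(163*31+321)%997=389 -> [389]
  root=389
After append 51 (leaves=[35, 75, 72, 83, 51]):
  L0: [35, 75, 72, 83, 51]
  L1: h(35,75)=(35*31+75)%997=163 h(72,83)=(72*31+83)%997=321 h(51,51)=(51*31+51)%997=635 -> [163, 321, 635]
  L2: h(163,321)=(163*31+321)%997=389 h(635,635)=(635*31+635)%997=380 -> [389, 380]
  L3: h(389,380)=(389*31+380)%997=475 -> [475]
  root=475
After append 41 (leaves=[35, 75, 72, 83, 51, 41]):
  L0: [35, 75, 72, 83, 51, 41]
  L1: h(35,75)=(35*31+75)%997=163 h(72,83)=(72*31+83)%997=321 h(51,41)=(51*31+41)%997=625 -> [163, 321, 625]
  L2: h(163,321)=(163*31+321)%997=389 h(625,625)=(625*31+625)%997=60 -> [389, 60]
  L3: h(389,60)=(389*31+60)%997=155 -> [155]
  root=155
After append 51 (leaves=[35, 75, 72, 83, 51, 41, 51]):
  L0: [35, 75, 72, 83, 51, 41, 51]
  L1: h(35,75)=(35*31+75)%997=163 h(72,83)=(72*31+83)%997=321 h(51,41)=(51*31+41)%997=625 h(51,51)=(51*31+51)%997=635 -> [163, 321, 625, 635]
  L2: h(163,321)=(163*31+321)%997=389 h(625,635)=(625*31+635)%997=70 -> [389, 70]
  L3: h(389,70)=(389*31+70)%997=165 -> [165]
  root=165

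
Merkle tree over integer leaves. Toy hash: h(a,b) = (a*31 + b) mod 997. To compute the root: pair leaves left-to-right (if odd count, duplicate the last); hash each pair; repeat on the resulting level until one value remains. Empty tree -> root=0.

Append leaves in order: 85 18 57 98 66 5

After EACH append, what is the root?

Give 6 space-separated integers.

Answer: 85 659 319 360 978 23

Derivation:
After append 85 (leaves=[85]):
  L0: [85]
  root=85
After append 18 (leaves=[85, 18]):
  L0: [85, 18]
  L1: h(85,18)=(85*31+18)%997=659 -> [659]
  root=659
After append 57 (leaves=[85, 18, 57]):
  L0: [85, 18, 57]
  L1: h(85,18)=(85*31+18)%997=659 h(57,57)=(57*31+57)%997=827 -> [659, 827]
  L2: h(659,827)=(659*31+827)%997=319 -> [319]
  root=319
After append 98 (leaves=[85, 18, 57, 98]):
  L0: [85, 18, 57, 98]
  L1: h(85,18)=(85*31+18)%997=659 h(57,98)=(57*31+98)%997=868 -> [659, 868]
  L2: h(659,868)=(659*31+868)%997=360 -> [360]
  root=360
After append 66 (leaves=[85, 18, 57, 98, 66]):
  L0: [85, 18, 57, 98, 66]
  L1: h(85,18)=(85*31+18)%997=659 h(57,98)=(57*31+98)%997=868 h(66,66)=(66*31+66)%997=118 -> [659, 868, 118]
  L2: h(659,868)=(659*31+868)%997=360 h(118,118)=(118*31+118)%997=785 -> [360, 785]
  L3: h(360,785)=(360*31+785)%997=978 -> [978]
  root=978
After append 5 (leaves=[85, 18, 57, 98, 66, 5]):
  L0: [85, 18, 57, 98, 66, 5]
  L1: h(85,18)=(85*31+18)%997=659 h(57,98)=(57*31+98)%997=868 h(66,5)=(66*31+5)%997=57 -> [659, 868, 57]
  L2: h(659,868)=(659*31+868)%997=360 h(57,57)=(57*31+57)%997=827 -> [360, 827]
  L3: h(360,827)=(360*31+827)%997=23 -> [23]
  root=23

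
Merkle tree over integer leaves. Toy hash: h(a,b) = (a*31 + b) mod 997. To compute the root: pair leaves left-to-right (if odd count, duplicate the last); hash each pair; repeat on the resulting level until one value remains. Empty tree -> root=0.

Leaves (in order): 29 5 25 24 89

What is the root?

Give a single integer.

Answer: 610

Derivation:
L0: [29, 5, 25, 24, 89]
L1: h(29,5)=(29*31+5)%997=904 h(25,24)=(25*31+24)%997=799 h(89,89)=(89*31+89)%997=854 -> [904, 799, 854]
L2: h(904,799)=(904*31+799)%997=907 h(854,854)=(854*31+854)%997=409 -> [907, 409]
L3: h(907,409)=(907*31+409)%997=610 -> [610]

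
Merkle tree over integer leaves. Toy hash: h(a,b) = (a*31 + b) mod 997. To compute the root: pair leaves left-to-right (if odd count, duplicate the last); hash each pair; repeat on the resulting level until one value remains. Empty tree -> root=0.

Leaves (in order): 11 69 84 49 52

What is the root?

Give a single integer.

Answer: 94

Derivation:
L0: [11, 69, 84, 49, 52]
L1: h(11,69)=(11*31+69)%997=410 h(84,49)=(84*31+49)%997=659 h(52,52)=(52*31+52)%997=667 -> [410, 659, 667]
L2: h(410,659)=(410*31+659)%997=408 h(667,667)=(667*31+667)%997=407 -> [408, 407]
L3: h(408,407)=(408*31+407)%997=94 -> [94]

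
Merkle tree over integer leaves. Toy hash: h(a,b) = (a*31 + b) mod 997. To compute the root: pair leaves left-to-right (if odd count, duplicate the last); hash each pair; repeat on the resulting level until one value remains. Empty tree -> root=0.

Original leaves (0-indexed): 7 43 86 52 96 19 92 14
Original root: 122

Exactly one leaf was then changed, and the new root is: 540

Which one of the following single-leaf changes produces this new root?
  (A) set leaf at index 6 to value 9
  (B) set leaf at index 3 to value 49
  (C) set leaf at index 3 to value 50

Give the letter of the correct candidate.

Original leaves: [7, 43, 86, 52, 96, 19, 92, 14]
Target new root: 540
Try each candidate change and compute the resulting root:
Candidate A: set leaf[6] = 9 -> leaves = [7, 43, 86, 52, 96, 19, 9, 14]
  L0: [7, 43, 86, 52, 96, 19, 9, 14]
  L1: h(7,43)=(7*31+43)%997=260 h(86,52)=(86*31+52)%997=724 h(96,19)=(96*31+19)%997=4 h(9,14)=(9*31+14)%997=293 -> [260, 724, 4, 293]
  L2: h(260,724)=(260*31+724)%997=808 h(4,293)=(4*31+293)%997=417 -> [808, 417]
  L3: h(808,417)=(808*31+417)%997=540 -> [540]
  root = 540 == target 540  ** MATCH **
Candidate B: set leaf[3] = 49 -> leaves = [7, 43, 86, 49, 96, 19, 92, 14]
  L0: [7, 43, 86, 49, 96, 19, 92, 14]
  L1: h(7,43)=(7*31+43)%997=260 h(86,49)=(86*31+49)%997=721 h(96,19)=(96*31+19)%997=4 h(92,14)=(92*31+14)%997=872 -> [260, 721, 4, 872]
  L2: h(260,721)=(260*31+721)%997=805 h(4,872)=(4*31+872)%997=996 -> [805, 996]
  L3: h(805,996)=(805*31+996)%997=29 -> [29]
  root = 29 != target 540
Candidate C: set leaf[3] = 50 -> leaves = [7, 43, 86, 50, 96, 19, 92, 14]
  L0: [7, 43, 86, 50, 96, 19, 92, 14]
  L1: h(7,43)=(7*31+43)%997=260 h(86,50)=(86*31+50)%997=722 h(96,19)=(96*31+19)%997=4 h(92,14)=(92*31+14)%997=872 -> [260, 722, 4, 872]
  L2: h(260,722)=(260*31+722)%997=806 h(4,872)=(4*31+872)%997=996 -> [806, 996]
  L3: h(806,996)=(806*31+996)%997=60 -> [60]
  root = 60 != target 540
Candidate A produces the target root.

Answer: A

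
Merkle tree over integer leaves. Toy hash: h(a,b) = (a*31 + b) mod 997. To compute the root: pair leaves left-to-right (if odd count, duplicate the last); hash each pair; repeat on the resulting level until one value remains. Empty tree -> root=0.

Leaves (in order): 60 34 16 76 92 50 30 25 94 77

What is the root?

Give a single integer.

L0: [60, 34, 16, 76, 92, 50, 30, 25, 94, 77]
L1: h(60,34)=(60*31+34)%997=897 h(16,76)=(16*31+76)%997=572 h(92,50)=(92*31+50)%997=908 h(30,25)=(30*31+25)%997=955 h(94,77)=(94*31+77)%997=0 -> [897, 572, 908, 955, 0]
L2: h(897,572)=(897*31+572)%997=463 h(908,955)=(908*31+955)%997=190 h(0,0)=(0*31+0)%997=0 -> [463, 190, 0]
L3: h(463,190)=(463*31+190)%997=585 h(0,0)=(0*31+0)%997=0 -> [585, 0]
L4: h(585,0)=(585*31+0)%997=189 -> [189]

Answer: 189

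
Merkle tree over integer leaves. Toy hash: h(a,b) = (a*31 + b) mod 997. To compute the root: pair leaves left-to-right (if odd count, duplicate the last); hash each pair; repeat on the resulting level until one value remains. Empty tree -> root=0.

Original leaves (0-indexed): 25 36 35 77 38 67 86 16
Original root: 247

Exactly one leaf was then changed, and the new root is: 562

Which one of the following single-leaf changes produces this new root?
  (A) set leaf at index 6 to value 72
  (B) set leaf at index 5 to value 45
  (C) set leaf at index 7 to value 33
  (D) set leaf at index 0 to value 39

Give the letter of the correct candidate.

Answer: B

Derivation:
Original leaves: [25, 36, 35, 77, 38, 67, 86, 16]
Target new root: 562
Try each candidate change and compute the resulting root:
Candidate A: set leaf[6] = 72 -> leaves = [25, 36, 35, 77, 38, 67, 72, 16]
  L0: [25, 36, 35, 77, 38, 67, 72, 16]
  L1: h(25,36)=(25*31+36)%997=811 h(35,77)=(35*31+77)%997=165 h(38,67)=(38*31+67)%997=248 h(72,16)=(72*31+16)%997=254 -> [811, 165, 248, 254]
  L2: h(811,165)=(811*31+165)%997=381 h(248,254)=(248*31+254)%997=963 -> [381, 963]
  L3: h(381,963)=(381*31+963)%997=810 -> [810]
  root = 810 != target 562
Candidate B: set leaf[5] = 45 -> leaves = [25, 36, 35, 77, 38, 45, 86, 16]
  L0: [25, 36, 35, 77, 38, 45, 86, 16]
  L1: h(25,36)=(25*31+36)%997=811 h(35,77)=(35*31+77)%997=165 h(38,45)=(38*31+45)%997=226 h(86,16)=(86*31+16)%997=688 -> [811, 165, 226, 688]
  L2: h(811,165)=(811*31+165)%997=381 h(226,688)=(226*31+688)%997=715 -> [381, 715]
  L3: h(381,715)=(381*31+715)%997=562 -> [562]
  root = 562 == target 562  ** MATCH **
Candidate C: set leaf[7] = 33 -> leaves = [25, 36, 35, 77, 38, 67, 86, 33]
  L0: [25, 36, 35, 77, 38, 67, 86, 33]
  L1: h(25,36)=(25*31+36)%997=811 h(35,77)=(35*31+77)%997=165 h(38,67)=(38*31+67)%997=248 h(86,33)=(86*31+33)%997=705 -> [811, 165, 248, 705]
  L2: h(811,165)=(811*31+165)%997=381 h(248,705)=(248*31+705)%997=417 -> [381, 417]
  L3: h(381,417)=(381*31+417)%997=264 -> [264]
  root = 264 != target 562
Candidate D: set leaf[0] = 39 -> leaves = [39, 36, 35, 77, 38, 67, 86, 16]
  L0: [39, 36, 35, 77, 38, 67, 86, 16]
  L1: h(39,36)=(39*31+36)%997=248 h(35,77)=(35*31+77)%997=165 h(38,67)=(38*31+67)%997=248 h(86,16)=(86*31+16)%997=688 -> [248, 165, 248, 688]
  L2: h(248,165)=(248*31+165)%997=874 h(248,688)=(248*31+688)%997=400 -> [874, 400]
  L3: h(874,400)=(874*31+400)%997=575 -> [575]
  root = 575 != target 562
Candidate B produces the target root.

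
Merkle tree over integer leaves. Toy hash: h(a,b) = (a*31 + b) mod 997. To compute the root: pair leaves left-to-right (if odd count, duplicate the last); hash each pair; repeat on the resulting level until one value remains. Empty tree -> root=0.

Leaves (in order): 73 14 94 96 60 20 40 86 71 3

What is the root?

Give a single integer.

L0: [73, 14, 94, 96, 60, 20, 40, 86, 71, 3]
L1: h(73,14)=(73*31+14)%997=283 h(94,96)=(94*31+96)%997=19 h(60,20)=(60*31+20)%997=883 h(40,86)=(40*31+86)%997=329 h(71,3)=(71*31+3)%997=210 -> [283, 19, 883, 329, 210]
L2: h(283,19)=(283*31+19)%997=816 h(883,329)=(883*31+329)%997=783 h(210,210)=(210*31+210)%997=738 -> [816, 783, 738]
L3: h(816,783)=(816*31+783)%997=157 h(738,738)=(738*31+738)%997=685 -> [157, 685]
L4: h(157,685)=(157*31+685)%997=567 -> [567]

Answer: 567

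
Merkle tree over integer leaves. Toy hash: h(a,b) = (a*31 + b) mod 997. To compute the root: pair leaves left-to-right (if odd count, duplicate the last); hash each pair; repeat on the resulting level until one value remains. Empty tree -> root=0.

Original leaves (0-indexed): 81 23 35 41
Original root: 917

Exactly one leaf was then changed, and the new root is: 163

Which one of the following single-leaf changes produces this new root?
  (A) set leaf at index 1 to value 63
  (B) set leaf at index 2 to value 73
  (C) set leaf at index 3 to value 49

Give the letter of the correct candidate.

Original leaves: [81, 23, 35, 41]
Target new root: 163
Try each candidate change and compute the resulting root:
Candidate A: set leaf[1] = 63 -> leaves = [81, 63, 35, 41]
  L0: [81, 63, 35, 41]
  L1: h(81,63)=(81*31+63)%997=580 h(35,41)=(35*31+41)%997=129 -> [580, 129]
  L2: h(580,129)=(580*31+129)%997=163 -> [163]
  root = 163 == target 163  ** MATCH **
Candidate B: set leaf[2] = 73 -> leaves = [81, 23, 73, 41]
  L0: [81, 23, 73, 41]
  L1: h(81,23)=(81*31+23)%997=540 h(73,41)=(73*31+41)%997=310 -> [540, 310]
  L2: h(540,310)=(540*31+310)%997=101 -> [101]
  root = 101 != target 163
Candidate C: set leaf[3] = 49 -> leaves = [81, 23, 35, 49]
  L0: [81, 23, 35, 49]
  L1: h(81,23)=(81*31+23)%997=540 h(35,49)=(35*31+49)%997=137 -> [540, 137]
  L2: h(540,137)=(540*31+137)%997=925 -> [925]
  root = 925 != target 163
Candidate A produces the target root.

Answer: A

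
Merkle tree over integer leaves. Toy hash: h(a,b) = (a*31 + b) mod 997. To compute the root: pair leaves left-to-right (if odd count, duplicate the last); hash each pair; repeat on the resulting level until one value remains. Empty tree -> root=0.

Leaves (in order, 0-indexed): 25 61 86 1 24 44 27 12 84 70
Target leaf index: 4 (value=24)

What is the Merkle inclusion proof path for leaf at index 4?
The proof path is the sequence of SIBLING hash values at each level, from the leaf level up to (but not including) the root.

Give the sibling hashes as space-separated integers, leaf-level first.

Answer: 44 849 667 414

Derivation:
L0 (leaves): [25, 61, 86, 1, 24, 44, 27, 12, 84, 70], target index=4
L1: h(25,61)=(25*31+61)%997=836 [pair 0] h(86,1)=(86*31+1)%997=673 [pair 1] h(24,44)=(24*31+44)%997=788 [pair 2] h(27,12)=(27*31+12)%997=849 [pair 3] h(84,70)=(84*31+70)%997=680 [pair 4] -> [836, 673, 788, 849, 680]
  Sibling for proof at L0: 44
L2: h(836,673)=(836*31+673)%997=667 [pair 0] h(788,849)=(788*31+849)%997=352 [pair 1] h(680,680)=(680*31+680)%997=823 [pair 2] -> [667, 352, 823]
  Sibling for proof at L1: 849
L3: h(667,352)=(667*31+352)%997=92 [pair 0] h(823,823)=(823*31+823)%997=414 [pair 1] -> [92, 414]
  Sibling for proof at L2: 667
L4: h(92,414)=(92*31+414)%997=275 [pair 0] -> [275]
  Sibling for proof at L3: 414
Root: 275
Proof path (sibling hashes from leaf to root): [44, 849, 667, 414]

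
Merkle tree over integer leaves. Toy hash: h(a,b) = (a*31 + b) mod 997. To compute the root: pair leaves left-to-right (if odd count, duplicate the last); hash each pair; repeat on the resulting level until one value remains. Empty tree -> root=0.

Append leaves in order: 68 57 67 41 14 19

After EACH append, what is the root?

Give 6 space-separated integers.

Answer: 68 171 466 440 60 220

Derivation:
After append 68 (leaves=[68]):
  L0: [68]
  root=68
After append 57 (leaves=[68, 57]):
  L0: [68, 57]
  L1: h(68,57)=(68*31+57)%997=171 -> [171]
  root=171
After append 67 (leaves=[68, 57, 67]):
  L0: [68, 57, 67]
  L1: h(68,57)=(68*31+57)%997=171 h(67,67)=(67*31+67)%997=150 -> [171, 150]
  L2: h(171,150)=(171*31+150)%997=466 -> [466]
  root=466
After append 41 (leaves=[68, 57, 67, 41]):
  L0: [68, 57, 67, 41]
  L1: h(68,57)=(68*31+57)%997=171 h(67,41)=(67*31+41)%997=124 -> [171, 124]
  L2: h(171,124)=(171*31+124)%997=440 -> [440]
  root=440
After append 14 (leaves=[68, 57, 67, 41, 14]):
  L0: [68, 57, 67, 41, 14]
  L1: h(68,57)=(68*31+57)%997=171 h(67,41)=(67*31+41)%997=124 h(14,14)=(14*31+14)%997=448 -> [171, 124, 448]
  L2: h(171,124)=(171*31+124)%997=440 h(448,448)=(448*31+448)%997=378 -> [440, 378]
  L3: h(440,378)=(440*31+378)%997=60 -> [60]
  root=60
After append 19 (leaves=[68, 57, 67, 41, 14, 19]):
  L0: [68, 57, 67, 41, 14, 19]
  L1: h(68,57)=(68*31+57)%997=171 h(67,41)=(67*31+41)%997=124 h(14,19)=(14*31+19)%997=453 -> [171, 124, 453]
  L2: h(171,124)=(171*31+124)%997=440 h(453,453)=(453*31+453)%997=538 -> [440, 538]
  L3: h(440,538)=(440*31+538)%997=220 -> [220]
  root=220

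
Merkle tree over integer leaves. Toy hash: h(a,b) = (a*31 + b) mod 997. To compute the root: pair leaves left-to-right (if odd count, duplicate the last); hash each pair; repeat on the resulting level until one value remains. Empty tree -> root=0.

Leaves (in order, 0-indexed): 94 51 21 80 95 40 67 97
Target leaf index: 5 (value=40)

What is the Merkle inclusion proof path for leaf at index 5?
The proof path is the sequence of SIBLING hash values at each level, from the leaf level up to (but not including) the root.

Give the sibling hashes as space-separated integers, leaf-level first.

L0 (leaves): [94, 51, 21, 80, 95, 40, 67, 97], target index=5
L1: h(94,51)=(94*31+51)%997=971 [pair 0] h(21,80)=(21*31+80)%997=731 [pair 1] h(95,40)=(95*31+40)%997=991 [pair 2] h(67,97)=(67*31+97)%997=180 [pair 3] -> [971, 731, 991, 180]
  Sibling for proof at L0: 95
L2: h(971,731)=(971*31+731)%997=922 [pair 0] h(991,180)=(991*31+180)%997=991 [pair 1] -> [922, 991]
  Sibling for proof at L1: 180
L3: h(922,991)=(922*31+991)%997=660 [pair 0] -> [660]
  Sibling for proof at L2: 922
Root: 660
Proof path (sibling hashes from leaf to root): [95, 180, 922]

Answer: 95 180 922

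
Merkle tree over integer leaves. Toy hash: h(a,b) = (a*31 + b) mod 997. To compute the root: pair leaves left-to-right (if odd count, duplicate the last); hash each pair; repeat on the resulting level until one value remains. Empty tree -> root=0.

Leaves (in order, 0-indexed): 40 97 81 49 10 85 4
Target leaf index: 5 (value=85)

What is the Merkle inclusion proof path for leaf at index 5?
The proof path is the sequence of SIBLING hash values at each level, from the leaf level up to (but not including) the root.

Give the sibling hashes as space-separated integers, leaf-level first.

Answer: 10 128 139

Derivation:
L0 (leaves): [40, 97, 81, 49, 10, 85, 4], target index=5
L1: h(40,97)=(40*31+97)%997=340 [pair 0] h(81,49)=(81*31+49)%997=566 [pair 1] h(10,85)=(10*31+85)%997=395 [pair 2] h(4,4)=(4*31+4)%997=128 [pair 3] -> [340, 566, 395, 128]
  Sibling for proof at L0: 10
L2: h(340,566)=(340*31+566)%997=139 [pair 0] h(395,128)=(395*31+128)%997=409 [pair 1] -> [139, 409]
  Sibling for proof at L1: 128
L3: h(139,409)=(139*31+409)%997=730 [pair 0] -> [730]
  Sibling for proof at L2: 139
Root: 730
Proof path (sibling hashes from leaf to root): [10, 128, 139]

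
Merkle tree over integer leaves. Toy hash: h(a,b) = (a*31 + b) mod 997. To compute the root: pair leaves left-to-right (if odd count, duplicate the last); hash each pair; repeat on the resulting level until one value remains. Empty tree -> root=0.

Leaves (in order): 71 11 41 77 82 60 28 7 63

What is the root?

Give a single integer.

L0: [71, 11, 41, 77, 82, 60, 28, 7, 63]
L1: h(71,11)=(71*31+11)%997=218 h(41,77)=(41*31+77)%997=351 h(82,60)=(82*31+60)%997=608 h(28,7)=(28*31+7)%997=875 h(63,63)=(63*31+63)%997=22 -> [218, 351, 608, 875, 22]
L2: h(218,351)=(218*31+351)%997=130 h(608,875)=(608*31+875)%997=780 h(22,22)=(22*31+22)%997=704 -> [130, 780, 704]
L3: h(130,780)=(130*31+780)%997=822 h(704,704)=(704*31+704)%997=594 -> [822, 594]
L4: h(822,594)=(822*31+594)%997=154 -> [154]

Answer: 154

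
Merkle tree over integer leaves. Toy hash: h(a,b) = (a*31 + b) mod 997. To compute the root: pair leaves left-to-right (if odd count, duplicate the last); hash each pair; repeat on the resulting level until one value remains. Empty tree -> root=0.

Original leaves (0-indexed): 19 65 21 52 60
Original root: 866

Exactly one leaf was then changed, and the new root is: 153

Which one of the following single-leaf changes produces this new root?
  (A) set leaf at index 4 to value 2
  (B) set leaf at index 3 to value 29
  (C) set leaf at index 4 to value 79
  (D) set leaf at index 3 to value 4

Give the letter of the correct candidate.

Answer: B

Derivation:
Original leaves: [19, 65, 21, 52, 60]
Target new root: 153
Try each candidate change and compute the resulting root:
Candidate A: set leaf[4] = 2 -> leaves = [19, 65, 21, 52, 2]
  L0: [19, 65, 21, 52, 2]
  L1: h(19,65)=(19*31+65)%997=654 h(21,52)=(21*31+52)%997=703 h(2,2)=(2*31+2)%997=64 -> [654, 703, 64]
  L2: h(654,703)=(654*31+703)%997=40 h(64,64)=(64*31+64)%997=54 -> [40, 54]
  L3: h(40,54)=(40*31+54)%997=297 -> [297]
  root = 297 != target 153
Candidate B: set leaf[3] = 29 -> leaves = [19, 65, 21, 29, 60]
  L0: [19, 65, 21, 29, 60]
  L1: h(19,65)=(19*31+65)%997=654 h(21,29)=(21*31+29)%997=680 h(60,60)=(60*31+60)%997=923 -> [654, 680, 923]
  L2: h(654,680)=(654*31+680)%997=17 h(923,923)=(923*31+923)%997=623 -> [17, 623]
  L3: h(17,623)=(17*31+623)%997=153 -> [153]
  root = 153 == target 153  ** MATCH **
Candidate C: set leaf[4] = 79 -> leaves = [19, 65, 21, 52, 79]
  L0: [19, 65, 21, 52, 79]
  L1: h(19,65)=(19*31+65)%997=654 h(21,52)=(21*31+52)%997=703 h(79,79)=(79*31+79)%997=534 -> [654, 703, 534]
  L2: h(654,703)=(654*31+703)%997=40 h(534,534)=(534*31+534)%997=139 -> [40, 139]
  L3: h(40,139)=(40*31+139)%997=382 -> [382]
  root = 382 != target 153
Candidate D: set leaf[3] = 4 -> leaves = [19, 65, 21, 4, 60]
  L0: [19, 65, 21, 4, 60]
  L1: h(19,65)=(19*31+65)%997=654 h(21,4)=(21*31+4)%997=655 h(60,60)=(60*31+60)%997=923 -> [654, 655, 923]
  L2: h(654,655)=(654*31+655)%997=989 h(923,923)=(923*31+923)%997=623 -> [989, 623]
  L3: h(989,623)=(989*31+623)%997=375 -> [375]
  root = 375 != target 153
Candidate B produces the target root.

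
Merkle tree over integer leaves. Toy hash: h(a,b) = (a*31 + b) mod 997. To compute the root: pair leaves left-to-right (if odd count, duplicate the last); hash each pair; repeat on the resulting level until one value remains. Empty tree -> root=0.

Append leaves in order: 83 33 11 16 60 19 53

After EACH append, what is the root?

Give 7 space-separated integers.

Answer: 83 612 381 386 625 310 127

Derivation:
After append 83 (leaves=[83]):
  L0: [83]
  root=83
After append 33 (leaves=[83, 33]):
  L0: [83, 33]
  L1: h(83,33)=(83*31+33)%997=612 -> [612]
  root=612
After append 11 (leaves=[83, 33, 11]):
  L0: [83, 33, 11]
  L1: h(83,33)=(83*31+33)%997=612 h(11,11)=(11*31+11)%997=352 -> [612, 352]
  L2: h(612,352)=(612*31+352)%997=381 -> [381]
  root=381
After append 16 (leaves=[83, 33, 11, 16]):
  L0: [83, 33, 11, 16]
  L1: h(83,33)=(83*31+33)%997=612 h(11,16)=(11*31+16)%997=357 -> [612, 357]
  L2: h(612,357)=(612*31+357)%997=386 -> [386]
  root=386
After append 60 (leaves=[83, 33, 11, 16, 60]):
  L0: [83, 33, 11, 16, 60]
  L1: h(83,33)=(83*31+33)%997=612 h(11,16)=(11*31+16)%997=357 h(60,60)=(60*31+60)%997=923 -> [612, 357, 923]
  L2: h(612,357)=(612*31+357)%997=386 h(923,923)=(923*31+923)%997=623 -> [386, 623]
  L3: h(386,623)=(386*31+623)%997=625 -> [625]
  root=625
After append 19 (leaves=[83, 33, 11, 16, 60, 19]):
  L0: [83, 33, 11, 16, 60, 19]
  L1: h(83,33)=(83*31+33)%997=612 h(11,16)=(11*31+16)%997=357 h(60,19)=(60*31+19)%997=882 -> [612, 357, 882]
  L2: h(612,357)=(612*31+357)%997=386 h(882,882)=(882*31+882)%997=308 -> [386, 308]
  L3: h(386,308)=(386*31+308)%997=310 -> [310]
  root=310
After append 53 (leaves=[83, 33, 11, 16, 60, 19, 53]):
  L0: [83, 33, 11, 16, 60, 19, 53]
  L1: h(83,33)=(83*31+33)%997=612 h(11,16)=(11*31+16)%997=357 h(60,19)=(60*31+19)%997=882 h(53,53)=(53*31+53)%997=699 -> [612, 357, 882, 699]
  L2: h(612,357)=(612*31+357)%997=386 h(882,699)=(882*31+699)%997=125 -> [386, 125]
  L3: h(386,125)=(386*31+125)%997=127 -> [127]
  root=127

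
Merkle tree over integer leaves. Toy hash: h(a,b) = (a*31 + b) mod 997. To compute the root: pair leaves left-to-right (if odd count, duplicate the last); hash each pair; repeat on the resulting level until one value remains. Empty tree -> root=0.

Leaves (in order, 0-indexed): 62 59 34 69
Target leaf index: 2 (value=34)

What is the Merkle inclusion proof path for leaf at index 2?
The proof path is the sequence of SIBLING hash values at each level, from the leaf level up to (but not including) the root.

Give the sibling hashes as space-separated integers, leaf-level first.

Answer: 69 984

Derivation:
L0 (leaves): [62, 59, 34, 69], target index=2
L1: h(62,59)=(62*31+59)%997=984 [pair 0] h(34,69)=(34*31+69)%997=126 [pair 1] -> [984, 126]
  Sibling for proof at L0: 69
L2: h(984,126)=(984*31+126)%997=720 [pair 0] -> [720]
  Sibling for proof at L1: 984
Root: 720
Proof path (sibling hashes from leaf to root): [69, 984]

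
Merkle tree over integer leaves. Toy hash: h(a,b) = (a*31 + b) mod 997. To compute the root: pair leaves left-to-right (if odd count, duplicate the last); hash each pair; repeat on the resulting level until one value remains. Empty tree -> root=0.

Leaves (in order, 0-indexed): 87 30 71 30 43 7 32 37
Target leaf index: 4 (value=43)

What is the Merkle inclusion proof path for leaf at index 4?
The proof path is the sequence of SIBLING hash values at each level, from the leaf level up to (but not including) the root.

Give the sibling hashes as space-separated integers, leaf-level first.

Answer: 7 32 29

Derivation:
L0 (leaves): [87, 30, 71, 30, 43, 7, 32, 37], target index=4
L1: h(87,30)=(87*31+30)%997=733 [pair 0] h(71,30)=(71*31+30)%997=237 [pair 1] h(43,7)=(43*31+7)%997=343 [pair 2] h(32,37)=(32*31+37)%997=32 [pair 3] -> [733, 237, 343, 32]
  Sibling for proof at L0: 7
L2: h(733,237)=(733*31+237)%997=29 [pair 0] h(343,32)=(343*31+32)%997=695 [pair 1] -> [29, 695]
  Sibling for proof at L1: 32
L3: h(29,695)=(29*31+695)%997=597 [pair 0] -> [597]
  Sibling for proof at L2: 29
Root: 597
Proof path (sibling hashes from leaf to root): [7, 32, 29]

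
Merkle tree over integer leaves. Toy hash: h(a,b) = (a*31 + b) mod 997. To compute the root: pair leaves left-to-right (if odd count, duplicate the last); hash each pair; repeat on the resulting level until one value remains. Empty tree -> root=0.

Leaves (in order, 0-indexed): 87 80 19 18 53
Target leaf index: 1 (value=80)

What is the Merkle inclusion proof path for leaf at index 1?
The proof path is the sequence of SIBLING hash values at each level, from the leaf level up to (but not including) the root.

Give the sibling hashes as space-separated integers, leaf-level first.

L0 (leaves): [87, 80, 19, 18, 53], target index=1
L1: h(87,80)=(87*31+80)%997=783 [pair 0] h(19,18)=(19*31+18)%997=607 [pair 1] h(53,53)=(53*31+53)%997=699 [pair 2] -> [783, 607, 699]
  Sibling for proof at L0: 87
L2: h(783,607)=(783*31+607)%997=952 [pair 0] h(699,699)=(699*31+699)%997=434 [pair 1] -> [952, 434]
  Sibling for proof at L1: 607
L3: h(952,434)=(952*31+434)%997=36 [pair 0] -> [36]
  Sibling for proof at L2: 434
Root: 36
Proof path (sibling hashes from leaf to root): [87, 607, 434]

Answer: 87 607 434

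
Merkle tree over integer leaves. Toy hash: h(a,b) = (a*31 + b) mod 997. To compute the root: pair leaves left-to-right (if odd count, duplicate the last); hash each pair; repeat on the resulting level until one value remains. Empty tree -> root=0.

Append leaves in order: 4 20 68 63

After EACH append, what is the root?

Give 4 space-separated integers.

Answer: 4 144 658 653

Derivation:
After append 4 (leaves=[4]):
  L0: [4]
  root=4
After append 20 (leaves=[4, 20]):
  L0: [4, 20]
  L1: h(4,20)=(4*31+20)%997=144 -> [144]
  root=144
After append 68 (leaves=[4, 20, 68]):
  L0: [4, 20, 68]
  L1: h(4,20)=(4*31+20)%997=144 h(68,68)=(68*31+68)%997=182 -> [144, 182]
  L2: h(144,182)=(144*31+182)%997=658 -> [658]
  root=658
After append 63 (leaves=[4, 20, 68, 63]):
  L0: [4, 20, 68, 63]
  L1: h(4,20)=(4*31+20)%997=144 h(68,63)=(68*31+63)%997=177 -> [144, 177]
  L2: h(144,177)=(144*31+177)%997=653 -> [653]
  root=653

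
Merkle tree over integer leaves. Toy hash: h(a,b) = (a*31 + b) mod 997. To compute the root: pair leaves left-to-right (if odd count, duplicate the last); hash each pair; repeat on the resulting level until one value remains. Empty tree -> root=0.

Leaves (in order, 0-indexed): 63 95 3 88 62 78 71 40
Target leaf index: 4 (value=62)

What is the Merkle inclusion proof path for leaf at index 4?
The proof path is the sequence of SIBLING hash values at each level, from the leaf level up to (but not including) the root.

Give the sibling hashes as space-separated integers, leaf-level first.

L0 (leaves): [63, 95, 3, 88, 62, 78, 71, 40], target index=4
L1: h(63,95)=(63*31+95)%997=54 [pair 0] h(3,88)=(3*31+88)%997=181 [pair 1] h(62,78)=(62*31+78)%997=6 [pair 2] h(71,40)=(71*31+40)%997=247 [pair 3] -> [54, 181, 6, 247]
  Sibling for proof at L0: 78
L2: h(54,181)=(54*31+181)%997=858 [pair 0] h(6,247)=(6*31+247)%997=433 [pair 1] -> [858, 433]
  Sibling for proof at L1: 247
L3: h(858,433)=(858*31+433)%997=112 [pair 0] -> [112]
  Sibling for proof at L2: 858
Root: 112
Proof path (sibling hashes from leaf to root): [78, 247, 858]

Answer: 78 247 858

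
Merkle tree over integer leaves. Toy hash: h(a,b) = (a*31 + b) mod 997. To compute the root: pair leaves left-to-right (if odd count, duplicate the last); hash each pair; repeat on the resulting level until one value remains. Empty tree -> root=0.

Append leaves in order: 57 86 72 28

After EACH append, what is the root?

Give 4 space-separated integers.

Answer: 57 856 924 880

Derivation:
After append 57 (leaves=[57]):
  L0: [57]
  root=57
After append 86 (leaves=[57, 86]):
  L0: [57, 86]
  L1: h(57,86)=(57*31+86)%997=856 -> [856]
  root=856
After append 72 (leaves=[57, 86, 72]):
  L0: [57, 86, 72]
  L1: h(57,86)=(57*31+86)%997=856 h(72,72)=(72*31+72)%997=310 -> [856, 310]
  L2: h(856,310)=(856*31+310)%997=924 -> [924]
  root=924
After append 28 (leaves=[57, 86, 72, 28]):
  L0: [57, 86, 72, 28]
  L1: h(57,86)=(57*31+86)%997=856 h(72,28)=(72*31+28)%997=266 -> [856, 266]
  L2: h(856,266)=(856*31+266)%997=880 -> [880]
  root=880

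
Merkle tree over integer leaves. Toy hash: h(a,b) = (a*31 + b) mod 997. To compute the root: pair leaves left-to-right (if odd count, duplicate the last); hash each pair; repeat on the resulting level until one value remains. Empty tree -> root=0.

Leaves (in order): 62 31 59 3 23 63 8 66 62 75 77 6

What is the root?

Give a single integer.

Answer: 277

Derivation:
L0: [62, 31, 59, 3, 23, 63, 8, 66, 62, 75, 77, 6]
L1: h(62,31)=(62*31+31)%997=956 h(59,3)=(59*31+3)%997=835 h(23,63)=(23*31+63)%997=776 h(8,66)=(8*31+66)%997=314 h(62,75)=(62*31+75)%997=3 h(77,6)=(77*31+6)%997=399 -> [956, 835, 776, 314, 3, 399]
L2: h(956,835)=(956*31+835)%997=561 h(776,314)=(776*31+314)%997=442 h(3,399)=(3*31+399)%997=492 -> [561, 442, 492]
L3: h(561,442)=(561*31+442)%997=884 h(492,492)=(492*31+492)%997=789 -> [884, 789]
L4: h(884,789)=(884*31+789)%997=277 -> [277]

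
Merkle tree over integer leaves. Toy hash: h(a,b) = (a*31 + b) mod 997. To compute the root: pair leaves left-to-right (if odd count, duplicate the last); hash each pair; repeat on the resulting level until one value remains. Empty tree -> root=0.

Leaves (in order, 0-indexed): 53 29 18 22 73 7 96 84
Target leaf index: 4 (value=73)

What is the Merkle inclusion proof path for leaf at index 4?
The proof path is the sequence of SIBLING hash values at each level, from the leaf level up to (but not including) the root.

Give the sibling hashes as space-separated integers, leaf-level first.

Answer: 7 69 568

Derivation:
L0 (leaves): [53, 29, 18, 22, 73, 7, 96, 84], target index=4
L1: h(53,29)=(53*31+29)%997=675 [pair 0] h(18,22)=(18*31+22)%997=580 [pair 1] h(73,7)=(73*31+7)%997=276 [pair 2] h(96,84)=(96*31+84)%997=69 [pair 3] -> [675, 580, 276, 69]
  Sibling for proof at L0: 7
L2: h(675,580)=(675*31+580)%997=568 [pair 0] h(276,69)=(276*31+69)%997=649 [pair 1] -> [568, 649]
  Sibling for proof at L1: 69
L3: h(568,649)=(568*31+649)%997=311 [pair 0] -> [311]
  Sibling for proof at L2: 568
Root: 311
Proof path (sibling hashes from leaf to root): [7, 69, 568]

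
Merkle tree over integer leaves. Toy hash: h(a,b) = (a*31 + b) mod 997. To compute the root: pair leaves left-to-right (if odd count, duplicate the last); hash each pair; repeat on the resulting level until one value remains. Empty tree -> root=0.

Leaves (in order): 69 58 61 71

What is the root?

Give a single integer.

L0: [69, 58, 61, 71]
L1: h(69,58)=(69*31+58)%997=203 h(61,71)=(61*31+71)%997=965 -> [203, 965]
L2: h(203,965)=(203*31+965)%997=279 -> [279]

Answer: 279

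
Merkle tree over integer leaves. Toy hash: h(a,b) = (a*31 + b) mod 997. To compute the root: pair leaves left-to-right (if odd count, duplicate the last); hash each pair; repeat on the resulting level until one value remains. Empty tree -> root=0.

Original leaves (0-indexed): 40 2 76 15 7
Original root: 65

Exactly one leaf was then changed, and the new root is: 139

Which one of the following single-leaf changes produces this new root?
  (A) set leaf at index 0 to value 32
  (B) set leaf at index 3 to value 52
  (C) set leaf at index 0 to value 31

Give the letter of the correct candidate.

Answer: C

Derivation:
Original leaves: [40, 2, 76, 15, 7]
Target new root: 139
Try each candidate change and compute the resulting root:
Candidate A: set leaf[0] = 32 -> leaves = [32, 2, 76, 15, 7]
  L0: [32, 2, 76, 15, 7]
  L1: h(32,2)=(32*31+2)%997=994 h(76,15)=(76*31+15)%997=377 h(7,7)=(7*31+7)%997=224 -> [994, 377, 224]
  L2: h(994,377)=(994*31+377)%997=284 h(224,224)=(224*31+224)%997=189 -> [284, 189]
  L3: h(284,189)=(284*31+189)%997=20 -> [20]
  root = 20 != target 139
Candidate B: set leaf[3] = 52 -> leaves = [40, 2, 76, 52, 7]
  L0: [40, 2, 76, 52, 7]
  L1: h(40,2)=(40*31+2)%997=245 h(76,52)=(76*31+52)%997=414 h(7,7)=(7*31+7)%997=224 -> [245, 414, 224]
  L2: h(245,414)=(245*31+414)%997=33 h(224,224)=(224*31+224)%997=189 -> [33, 189]
  L3: h(33,189)=(33*31+189)%997=215 -> [215]
  root = 215 != target 139
Candidate C: set leaf[0] = 31 -> leaves = [31, 2, 76, 15, 7]
  L0: [31, 2, 76, 15, 7]
  L1: h(31,2)=(31*31+2)%997=963 h(76,15)=(76*31+15)%997=377 h(7,7)=(7*31+7)%997=224 -> [963, 377, 224]
  L2: h(963,377)=(963*31+377)%997=320 h(224,224)=(224*31+224)%997=189 -> [320, 189]
  L3: h(320,189)=(320*31+189)%997=139 -> [139]
  root = 139 == target 139  ** MATCH **
Candidate C produces the target root.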